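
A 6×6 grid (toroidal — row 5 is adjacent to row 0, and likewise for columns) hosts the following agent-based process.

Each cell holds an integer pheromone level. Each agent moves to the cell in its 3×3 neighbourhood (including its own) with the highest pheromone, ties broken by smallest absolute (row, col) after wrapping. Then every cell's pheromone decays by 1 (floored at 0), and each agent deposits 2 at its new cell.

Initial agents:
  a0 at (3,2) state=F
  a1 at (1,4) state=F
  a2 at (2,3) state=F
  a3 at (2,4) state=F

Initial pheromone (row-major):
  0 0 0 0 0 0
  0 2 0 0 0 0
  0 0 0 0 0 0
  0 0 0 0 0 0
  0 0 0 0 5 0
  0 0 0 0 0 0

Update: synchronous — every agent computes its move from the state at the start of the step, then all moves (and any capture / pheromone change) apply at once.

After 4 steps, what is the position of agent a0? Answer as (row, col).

t=1: a0@(2,1) a1@(0,3) a2@(1,2) a3@(1,3) | pheromone: 0 0 0 2 0 0 / 0 1 2 2 0 0 / 0 2 0 0 0 0 / 0 0 0 0 0 0 / 0 0 0 0 4 0 / 0 0 0 0 0 0
t=2: a0@(1,2) a1@(0,3) a2@(0,3) a3@(0,3) | pheromone: 0 0 0 7 0 0 / 0 0 3 1 0 0 / 0 1 0 0 0 0 / 0 0 0 0 0 0 / 0 0 0 0 3 0 / 0 0 0 0 0 0
t=3: a0@(0,3) a1@(0,3) a2@(0,3) a3@(0,3) | pheromone: 0 0 0 14 0 0 / 0 0 2 0 0 0 / 0 0 0 0 0 0 / 0 0 0 0 0 0 / 0 0 0 0 2 0 / 0 0 0 0 0 0
t=4: a0@(0,3) a1@(0,3) a2@(0,3) a3@(0,3) | pheromone: 0 0 0 21 0 0 / 0 0 1 0 0 0 / 0 0 0 0 0 0 / 0 0 0 0 0 0 / 0 0 0 0 1 0 / 0 0 0 0 0 0

(0, 3)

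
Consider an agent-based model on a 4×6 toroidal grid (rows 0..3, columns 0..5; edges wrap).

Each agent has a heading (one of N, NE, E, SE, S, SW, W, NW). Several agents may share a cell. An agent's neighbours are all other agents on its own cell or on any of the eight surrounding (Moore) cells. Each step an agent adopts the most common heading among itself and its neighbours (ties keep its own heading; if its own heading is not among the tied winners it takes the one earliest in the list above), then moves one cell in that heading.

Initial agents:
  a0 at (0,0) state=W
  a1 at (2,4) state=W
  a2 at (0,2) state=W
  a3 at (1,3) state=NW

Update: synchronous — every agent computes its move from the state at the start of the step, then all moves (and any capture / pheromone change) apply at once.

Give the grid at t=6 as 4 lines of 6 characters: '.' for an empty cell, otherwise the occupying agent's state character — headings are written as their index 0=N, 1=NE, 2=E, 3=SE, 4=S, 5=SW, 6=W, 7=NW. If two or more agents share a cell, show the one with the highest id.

t=1: a0@(0,5):W a1@(2,3):W a2@(0,1):W a3@(1,2):W
t=2: a0@(0,4):W a1@(2,2):W a2@(0,0):W a3@(1,1):W
t=3: a0@(0,3):W a1@(2,1):W a2@(0,5):W a3@(1,0):W
t=4: a0@(0,2):W a1@(2,0):W a2@(0,4):W a3@(1,5):W
t=5: a0@(0,1):W a1@(2,5):W a2@(0,3):W a3@(1,4):W
t=6: a0@(0,0):W a1@(2,4):W a2@(0,2):W a3@(1,3):W

6.6...
...6..
....6.
......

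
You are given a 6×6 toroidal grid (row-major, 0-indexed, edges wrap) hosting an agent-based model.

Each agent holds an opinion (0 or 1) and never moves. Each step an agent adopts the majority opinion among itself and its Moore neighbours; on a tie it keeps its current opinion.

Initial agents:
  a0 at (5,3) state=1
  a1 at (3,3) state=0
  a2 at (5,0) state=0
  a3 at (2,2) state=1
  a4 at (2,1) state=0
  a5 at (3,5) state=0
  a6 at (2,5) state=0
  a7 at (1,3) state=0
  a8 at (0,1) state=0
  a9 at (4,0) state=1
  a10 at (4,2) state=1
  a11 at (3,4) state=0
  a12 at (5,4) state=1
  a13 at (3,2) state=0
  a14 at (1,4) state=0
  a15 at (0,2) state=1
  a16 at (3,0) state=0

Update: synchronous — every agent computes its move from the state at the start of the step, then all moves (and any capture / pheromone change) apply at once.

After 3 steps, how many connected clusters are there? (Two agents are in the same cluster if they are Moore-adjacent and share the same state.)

t=1: a0@(5,3):1 a1@(3,3):0 a2@(5,0):0 a3@(2,2):0 a4@(2,1):0 a5@(3,5):0 a6@(2,5):0 a7@(1,3):0 a8@(0,1):0 a9@(4,0):0 a10@(4,2):1 a11@(3,4):0 a12@(5,4):1 a13@(3,2):0 a14@(1,4):0 a15@(0,2):1 a16@(3,0):0
t=2: (unchanged — steady state)

2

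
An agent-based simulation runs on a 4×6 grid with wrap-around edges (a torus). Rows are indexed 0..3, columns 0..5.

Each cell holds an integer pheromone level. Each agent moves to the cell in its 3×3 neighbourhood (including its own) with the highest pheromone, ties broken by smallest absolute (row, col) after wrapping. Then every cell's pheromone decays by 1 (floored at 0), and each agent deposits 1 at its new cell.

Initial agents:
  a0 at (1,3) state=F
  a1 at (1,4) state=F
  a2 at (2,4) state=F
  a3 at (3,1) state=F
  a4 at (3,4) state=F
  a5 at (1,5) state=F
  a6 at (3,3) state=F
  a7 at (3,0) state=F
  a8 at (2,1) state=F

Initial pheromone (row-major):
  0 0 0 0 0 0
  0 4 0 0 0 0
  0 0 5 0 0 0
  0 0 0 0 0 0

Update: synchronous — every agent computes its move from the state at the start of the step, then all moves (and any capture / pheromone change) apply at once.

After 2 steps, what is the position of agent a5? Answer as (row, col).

(1, 1)

t=1: a0@(2,2) a1@(0,3) a2@(1,3) a3@(2,2) a4@(0,3) a5@(0,0) a6@(2,2) a7@(0,0) a8@(2,2) | pheromone: 2 0 0 2 0 0 / 0 3 0 1 0 0 / 0 0 8 0 0 0 / 0 0 0 0 0 0
t=2: a0@(2,2) a1@(0,3) a2@(2,2) a3@(2,2) a4@(0,3) a5@(1,1) a6@(2,2) a7@(1,1) a8@(2,2) | pheromone: 1 0 0 3 0 0 / 0 4 0 0 0 0 / 0 0 12 0 0 0 / 0 0 0 0 0 0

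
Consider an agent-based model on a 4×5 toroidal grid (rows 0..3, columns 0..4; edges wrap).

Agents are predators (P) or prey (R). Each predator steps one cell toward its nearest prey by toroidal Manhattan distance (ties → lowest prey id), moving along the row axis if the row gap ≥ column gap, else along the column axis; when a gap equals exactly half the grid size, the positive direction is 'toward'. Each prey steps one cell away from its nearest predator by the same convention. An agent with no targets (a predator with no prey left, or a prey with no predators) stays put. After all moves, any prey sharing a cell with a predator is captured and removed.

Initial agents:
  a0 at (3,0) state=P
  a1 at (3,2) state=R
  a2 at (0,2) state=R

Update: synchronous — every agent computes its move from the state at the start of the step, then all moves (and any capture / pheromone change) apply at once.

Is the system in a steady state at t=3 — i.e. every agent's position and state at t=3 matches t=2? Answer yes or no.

t=1: a0@(3,1):P a1@(3,3):R a2@(0,3):R
t=2: a0@(3,2):P a1@(3,4):R a2@(0,4):R
t=3: a0@(3,3):P a1@(3,0):R a2@(0,0):R

no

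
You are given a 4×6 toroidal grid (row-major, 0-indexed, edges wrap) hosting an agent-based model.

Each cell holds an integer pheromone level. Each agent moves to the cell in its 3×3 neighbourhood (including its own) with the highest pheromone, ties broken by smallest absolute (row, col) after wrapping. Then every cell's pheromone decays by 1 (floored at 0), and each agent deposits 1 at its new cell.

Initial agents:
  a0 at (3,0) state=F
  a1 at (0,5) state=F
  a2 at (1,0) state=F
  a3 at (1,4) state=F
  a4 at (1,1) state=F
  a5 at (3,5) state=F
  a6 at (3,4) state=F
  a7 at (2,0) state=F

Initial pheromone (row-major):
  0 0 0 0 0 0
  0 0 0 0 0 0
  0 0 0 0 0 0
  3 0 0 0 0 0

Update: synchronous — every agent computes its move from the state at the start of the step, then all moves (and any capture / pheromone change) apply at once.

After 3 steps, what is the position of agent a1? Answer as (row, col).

(3, 0)

t=1: a0@(3,0) a1@(3,0) a2@(0,0) a3@(0,3) a4@(0,0) a5@(3,0) a6@(0,3) a7@(3,0) | pheromone: 2 0 0 2 0 0 / 0 0 0 0 0 0 / 0 0 0 0 0 0 / 6 0 0 0 0 0
t=2: a0@(3,0) a1@(3,0) a2@(3,0) a3@(0,3) a4@(3,0) a5@(3,0) a6@(0,3) a7@(3,0) | pheromone: 1 0 0 3 0 0 / 0 0 0 0 0 0 / 0 0 0 0 0 0 / 11 0 0 0 0 0
t=3: a0@(3,0) a1@(3,0) a2@(3,0) a3@(0,3) a4@(3,0) a5@(3,0) a6@(0,3) a7@(3,0) | pheromone: 0 0 0 4 0 0 / 0 0 0 0 0 0 / 0 0 0 0 0 0 / 16 0 0 0 0 0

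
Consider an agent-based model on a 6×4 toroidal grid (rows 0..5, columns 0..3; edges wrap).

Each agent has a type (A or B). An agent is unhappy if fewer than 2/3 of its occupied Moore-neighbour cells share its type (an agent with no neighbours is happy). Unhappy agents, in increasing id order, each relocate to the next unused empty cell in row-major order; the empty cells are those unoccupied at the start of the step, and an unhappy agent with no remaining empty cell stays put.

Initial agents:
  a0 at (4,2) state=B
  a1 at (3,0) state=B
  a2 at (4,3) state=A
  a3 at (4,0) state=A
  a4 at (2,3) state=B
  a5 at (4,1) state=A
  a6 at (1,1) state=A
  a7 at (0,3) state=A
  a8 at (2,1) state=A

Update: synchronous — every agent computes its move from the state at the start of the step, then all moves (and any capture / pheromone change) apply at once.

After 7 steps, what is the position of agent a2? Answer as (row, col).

(1, 1)

t=1: a0@(0,0):B a1@(0,1):B a2@(0,2):A a3@(4,0):A a4@(2,3):B a5@(1,0):A a6@(1,1):A a7@(0,3):A a8@(1,2):A
t=2: a0@(1,3):B a1@(2,0):B a2@(0,2):A a3@(4,0):A a4@(2,1):B a5@(2,2):A a6@(3,0):A a7@(0,3):A a8@(3,1):A
t=3: a0@(0,0):B a1@(0,1):B a2@(1,0):A a3@(4,0):A a4@(1,1):B a5@(1,2):A a6@(2,3):A a7@(3,2):A a8@(3,3):A
t=4: a0@(0,0):B a1@(0,2):B a2@(0,3):A a3@(4,0):A a4@(1,3):B a5@(2,0):A a6@(2,3):A a7@(3,2):A a8@(3,3):A
t=5: a0@(0,1):B a1@(1,0):B a2@(1,1):A a3@(4,0):A a4@(1,2):B a5@(2,0):A a6@(2,3):A a7@(3,2):A a8@(3,3):A
t=6: a0@(0,1):B a1@(0,0):B a2@(0,2):A a3@(4,0):A a4@(0,3):B a5@(2,0):A a6@(1,3):A a7@(3,2):A a8@(3,3):A
t=7: a0@(1,0):B a1@(0,0):B a2@(1,1):A a3@(4,0):A a4@(1,2):B a5@(2,0):A a6@(2,1):A a7@(3,2):A a8@(3,3):A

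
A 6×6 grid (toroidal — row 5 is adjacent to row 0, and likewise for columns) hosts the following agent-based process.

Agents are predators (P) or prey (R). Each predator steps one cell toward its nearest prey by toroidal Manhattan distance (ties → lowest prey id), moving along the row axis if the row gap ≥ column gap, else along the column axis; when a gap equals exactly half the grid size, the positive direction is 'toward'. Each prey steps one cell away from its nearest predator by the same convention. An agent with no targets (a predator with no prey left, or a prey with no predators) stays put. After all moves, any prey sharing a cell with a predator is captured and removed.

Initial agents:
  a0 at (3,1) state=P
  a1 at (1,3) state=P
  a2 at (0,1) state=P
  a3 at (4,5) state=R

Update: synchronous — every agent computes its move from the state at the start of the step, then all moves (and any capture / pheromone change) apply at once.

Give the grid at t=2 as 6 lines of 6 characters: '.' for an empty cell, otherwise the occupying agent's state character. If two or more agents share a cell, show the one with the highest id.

......
......
......
...P.P
...R..
..P...

t=1: a0@(3,0):P a1@(2,3):P a2@(5,1):P a3@(4,4):R
t=2: a0@(3,5):P a1@(3,3):P a2@(5,2):P a3@(4,3):R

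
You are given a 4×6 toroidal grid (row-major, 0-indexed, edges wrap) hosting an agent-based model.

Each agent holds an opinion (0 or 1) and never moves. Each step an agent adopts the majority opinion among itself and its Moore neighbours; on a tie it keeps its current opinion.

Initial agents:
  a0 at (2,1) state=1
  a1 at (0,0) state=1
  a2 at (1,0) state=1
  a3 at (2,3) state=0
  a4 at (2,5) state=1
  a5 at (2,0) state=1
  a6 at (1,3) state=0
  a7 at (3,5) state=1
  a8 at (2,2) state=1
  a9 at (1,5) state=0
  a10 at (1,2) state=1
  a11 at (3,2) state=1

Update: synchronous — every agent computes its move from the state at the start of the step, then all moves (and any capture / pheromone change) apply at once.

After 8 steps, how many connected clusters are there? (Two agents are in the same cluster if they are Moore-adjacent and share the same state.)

1

t=1: a0@(2,1):1 a1@(0,0):1 a2@(1,0):1 a3@(2,3):1 a4@(2,5):1 a5@(2,0):1 a6@(1,3):0 a7@(3,5):1 a8@(2,2):1 a9@(1,5):1 a10@(1,2):1 a11@(3,2):1
t=2: a0@(2,1):1 a1@(0,0):1 a2@(1,0):1 a3@(2,3):1 a4@(2,5):1 a5@(2,0):1 a6@(1,3):1 a7@(3,5):1 a8@(2,2):1 a9@(1,5):1 a10@(1,2):1 a11@(3,2):1
t=3: (unchanged — steady state)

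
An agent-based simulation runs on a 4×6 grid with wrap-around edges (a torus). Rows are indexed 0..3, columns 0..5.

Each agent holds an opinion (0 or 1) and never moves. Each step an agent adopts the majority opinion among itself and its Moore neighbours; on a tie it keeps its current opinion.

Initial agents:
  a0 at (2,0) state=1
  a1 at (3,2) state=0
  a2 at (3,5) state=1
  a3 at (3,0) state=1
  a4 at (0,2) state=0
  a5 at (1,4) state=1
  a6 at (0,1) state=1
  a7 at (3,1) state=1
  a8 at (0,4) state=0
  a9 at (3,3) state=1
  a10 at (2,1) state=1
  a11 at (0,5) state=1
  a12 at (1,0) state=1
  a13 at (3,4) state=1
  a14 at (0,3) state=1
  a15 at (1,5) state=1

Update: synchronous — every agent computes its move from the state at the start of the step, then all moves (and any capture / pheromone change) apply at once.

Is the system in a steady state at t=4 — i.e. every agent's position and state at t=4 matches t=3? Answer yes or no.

yes

t=1: a0@(2,0):1 a1@(3,2):1 a2@(3,5):1 a3@(3,0):1 a4@(0,2):1 a5@(1,4):1 a6@(0,1):1 a7@(3,1):1 a8@(0,4):1 a9@(3,3):1 a10@(2,1):1 a11@(0,5):1 a12@(1,0):1 a13@(3,4):1 a14@(0,3):1 a15@(1,5):1
t=2: (unchanged — steady state)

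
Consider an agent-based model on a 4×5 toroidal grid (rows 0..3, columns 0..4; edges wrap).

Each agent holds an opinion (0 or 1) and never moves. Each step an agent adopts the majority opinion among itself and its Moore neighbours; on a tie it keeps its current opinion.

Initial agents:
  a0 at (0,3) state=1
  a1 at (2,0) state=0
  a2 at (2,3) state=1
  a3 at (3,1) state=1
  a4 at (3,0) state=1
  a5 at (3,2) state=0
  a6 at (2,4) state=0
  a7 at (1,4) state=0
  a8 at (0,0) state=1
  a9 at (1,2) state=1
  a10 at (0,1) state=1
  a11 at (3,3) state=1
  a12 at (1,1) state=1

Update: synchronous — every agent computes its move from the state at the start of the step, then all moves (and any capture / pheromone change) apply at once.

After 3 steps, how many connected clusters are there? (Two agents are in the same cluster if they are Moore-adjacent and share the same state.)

t=1: a0@(0,3):1 a1@(2,0):0 a2@(2,3):1 a3@(3,1):1 a4@(3,0):1 a5@(3,2):1 a6@(2,4):0 a7@(1,4):0 a8@(0,0):1 a9@(1,2):1 a10@(0,1):1 a11@(3,3):1 a12@(1,1):1
t=2: (unchanged — steady state)

2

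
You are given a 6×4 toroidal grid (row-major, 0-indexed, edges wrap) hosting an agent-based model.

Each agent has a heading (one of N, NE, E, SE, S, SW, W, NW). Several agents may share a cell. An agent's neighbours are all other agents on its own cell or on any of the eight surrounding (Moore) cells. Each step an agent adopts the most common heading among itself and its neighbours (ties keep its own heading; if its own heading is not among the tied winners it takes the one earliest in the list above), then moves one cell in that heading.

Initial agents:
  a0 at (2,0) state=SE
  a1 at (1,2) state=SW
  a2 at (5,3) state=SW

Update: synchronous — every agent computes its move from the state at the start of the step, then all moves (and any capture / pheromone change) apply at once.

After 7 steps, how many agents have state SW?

2

t=1: a0@(3,1):SE a1@(2,1):SW a2@(0,2):SW
t=2: a0@(4,2):SE a1@(3,0):SW a2@(1,1):SW
t=3: a0@(5,3):SE a1@(4,3):SW a2@(2,0):SW
t=4: a0@(0,0):SE a1@(5,2):SW a2@(3,3):SW
t=5: a0@(1,1):SE a1@(0,1):SW a2@(4,2):SW
t=6: a0@(2,2):SE a1@(1,0):SW a2@(5,1):SW
t=7: a0@(3,3):SE a1@(2,3):SW a2@(0,0):SW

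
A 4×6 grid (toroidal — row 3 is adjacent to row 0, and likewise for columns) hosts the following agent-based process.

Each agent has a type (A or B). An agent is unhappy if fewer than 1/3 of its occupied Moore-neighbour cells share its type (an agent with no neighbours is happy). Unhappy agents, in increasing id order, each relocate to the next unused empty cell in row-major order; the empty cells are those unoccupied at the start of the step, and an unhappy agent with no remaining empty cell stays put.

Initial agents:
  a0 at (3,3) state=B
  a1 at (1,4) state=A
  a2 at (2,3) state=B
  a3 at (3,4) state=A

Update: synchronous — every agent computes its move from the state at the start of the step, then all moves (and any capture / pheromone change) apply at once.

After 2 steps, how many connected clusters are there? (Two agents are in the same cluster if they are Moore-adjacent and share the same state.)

2

t=1: a0@(3,3):B a1@(0,0):A a2@(2,3):B a3@(0,1):A
t=2: (unchanged — steady state)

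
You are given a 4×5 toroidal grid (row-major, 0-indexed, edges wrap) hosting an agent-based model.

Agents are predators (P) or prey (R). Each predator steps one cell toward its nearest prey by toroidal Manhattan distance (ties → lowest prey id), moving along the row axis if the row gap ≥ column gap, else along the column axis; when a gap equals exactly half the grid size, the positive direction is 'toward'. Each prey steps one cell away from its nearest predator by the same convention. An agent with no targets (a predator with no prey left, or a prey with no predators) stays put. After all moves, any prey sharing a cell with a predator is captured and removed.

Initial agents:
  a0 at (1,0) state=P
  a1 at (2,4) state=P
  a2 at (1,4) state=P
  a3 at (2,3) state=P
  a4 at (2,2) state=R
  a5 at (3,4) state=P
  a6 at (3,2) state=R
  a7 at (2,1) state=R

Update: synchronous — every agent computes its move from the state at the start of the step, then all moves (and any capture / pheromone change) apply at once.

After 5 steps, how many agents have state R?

1

t=1: a0@(2,0):P a1@(2,3):P a2@(1,3):P a3@(2,2):P a4@(2,1):R a5@(3,3):P a6@(0,2):R a7@(3,1):R
t=2: a0@(2,1):P a1@(2,2):P a2@(0,3):P a3@(2,1):P a5@(0,3):P a6@(3,2):R a7@(0,1):R
t=3: a0@(3,1):P a1@(3,2):P a2@(3,3):P a3@(3,1):P a5@(3,3):P a6@(0,2):R
t=4: a0@(0,1):P a1@(0,2):P a2@(0,3):P a3@(0,1):P a5@(0,3):P a6@(1,2):R
t=5: a0@(1,1):P a1@(1,2):P a2@(1,3):P a3@(1,1):P a5@(1,3):P a6@(2,2):R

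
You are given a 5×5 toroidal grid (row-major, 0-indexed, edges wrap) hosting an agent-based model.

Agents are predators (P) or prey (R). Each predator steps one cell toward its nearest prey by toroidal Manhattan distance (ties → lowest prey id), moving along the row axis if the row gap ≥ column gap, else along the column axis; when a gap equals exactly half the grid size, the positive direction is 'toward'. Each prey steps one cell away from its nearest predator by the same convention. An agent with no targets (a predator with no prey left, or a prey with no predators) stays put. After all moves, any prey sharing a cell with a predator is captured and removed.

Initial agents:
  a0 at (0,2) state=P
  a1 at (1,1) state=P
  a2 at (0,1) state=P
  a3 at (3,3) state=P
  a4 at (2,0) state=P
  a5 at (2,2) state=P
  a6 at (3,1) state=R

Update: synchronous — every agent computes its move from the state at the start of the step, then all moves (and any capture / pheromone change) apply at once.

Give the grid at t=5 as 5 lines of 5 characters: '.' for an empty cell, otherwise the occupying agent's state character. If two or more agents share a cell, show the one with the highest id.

t=1: a0@(4,2):P a1@(2,1):P a2@(4,1):P a3@(3,2):P a4@(3,0):P a5@(3,2):P
t=2: (unchanged — steady state)

.....
.....
.P...
P.P..
.PP..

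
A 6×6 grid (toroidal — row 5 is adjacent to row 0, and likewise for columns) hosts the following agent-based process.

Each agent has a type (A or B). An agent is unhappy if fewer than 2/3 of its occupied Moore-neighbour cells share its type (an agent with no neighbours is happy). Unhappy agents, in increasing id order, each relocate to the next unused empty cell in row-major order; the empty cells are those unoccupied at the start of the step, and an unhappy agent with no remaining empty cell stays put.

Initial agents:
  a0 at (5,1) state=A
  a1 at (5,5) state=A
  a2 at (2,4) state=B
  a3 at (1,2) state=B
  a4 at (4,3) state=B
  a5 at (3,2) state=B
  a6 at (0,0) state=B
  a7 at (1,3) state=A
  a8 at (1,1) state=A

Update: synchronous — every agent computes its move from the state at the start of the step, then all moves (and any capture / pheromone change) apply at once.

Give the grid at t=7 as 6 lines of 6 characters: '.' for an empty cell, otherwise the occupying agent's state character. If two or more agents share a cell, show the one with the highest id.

t=1: a0@(0,1):A a1@(0,2):A a2@(0,3):B a3@(0,4):B a4@(4,3):B a5@(3,2):B a6@(0,5):B a7@(1,0):A a8@(1,4):A
t=2: a0@(0,1):A a1@(0,0):A a2@(1,1):B a3@(0,4):B a4@(4,3):B a5@(3,2):B a6@(1,2):B a7@(1,3):A a8@(1,5):A
t=3: a0@(0,2):A a1@(0,0):A a2@(0,3):B a3@(0,5):B a4@(4,3):B a5@(3,2):B a6@(1,0):B a7@(1,4):A a8@(2,0):A
t=4: a0@(0,1):A a1@(0,4):A a2@(1,1):B a3@(1,2):B a4@(4,3):B a5@(3,2):B a6@(1,3):B a7@(1,5):A a8@(2,1):A
t=5: a0@(0,0):A a1@(0,2):A a2@(0,3):B a3@(0,5):B a4@(4,3):B a5@(1,0):B a6@(1,4):B a7@(1,5):A a8@(2,0):A
t=6: a0@(0,1):A a1@(0,4):A a2@(1,1):B a3@(1,2):B a4@(4,3):B a5@(1,3):B a6@(1,4):B a7@(2,1):A a8@(2,2):A
t=7: a0@(0,0):A a1@(0,2):A a2@(0,3):B a3@(0,5):B a4@(4,3):B a5@(1,0):B a6@(1,5):B a7@(2,0):A a8@(2,3):A

A.AB.B
B....B
A..A..
......
...B..
......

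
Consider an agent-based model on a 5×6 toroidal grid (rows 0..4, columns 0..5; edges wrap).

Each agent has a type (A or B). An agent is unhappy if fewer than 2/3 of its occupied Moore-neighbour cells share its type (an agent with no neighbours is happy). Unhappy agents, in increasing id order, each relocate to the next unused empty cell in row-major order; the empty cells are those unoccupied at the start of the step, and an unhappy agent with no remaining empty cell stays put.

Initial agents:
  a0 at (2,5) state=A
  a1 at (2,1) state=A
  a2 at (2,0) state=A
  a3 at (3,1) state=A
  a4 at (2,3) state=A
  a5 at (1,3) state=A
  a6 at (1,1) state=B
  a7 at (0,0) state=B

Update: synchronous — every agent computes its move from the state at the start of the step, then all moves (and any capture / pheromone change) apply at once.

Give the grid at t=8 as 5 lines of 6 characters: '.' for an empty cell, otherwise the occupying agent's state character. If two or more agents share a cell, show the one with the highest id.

t=1: a0@(2,5):A a1@(2,1):A a2@(2,0):A a3@(3,1):A a4@(2,3):A a5@(1,3):A a6@(0,1):B a7@(0,0):B
t=2: (unchanged — steady state)

BB....
...A..
AA.A.A
.A....
......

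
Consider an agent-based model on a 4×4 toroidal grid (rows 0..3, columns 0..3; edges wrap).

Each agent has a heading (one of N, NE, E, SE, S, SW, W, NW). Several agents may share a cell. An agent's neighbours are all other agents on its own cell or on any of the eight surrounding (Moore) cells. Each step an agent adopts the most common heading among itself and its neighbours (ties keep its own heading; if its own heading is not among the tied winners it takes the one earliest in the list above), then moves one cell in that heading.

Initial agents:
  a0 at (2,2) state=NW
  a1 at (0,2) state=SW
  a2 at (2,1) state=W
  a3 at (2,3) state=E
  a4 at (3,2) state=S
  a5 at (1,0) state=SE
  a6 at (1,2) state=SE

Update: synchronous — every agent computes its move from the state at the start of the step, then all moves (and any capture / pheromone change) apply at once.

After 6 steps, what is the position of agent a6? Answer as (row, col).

t=1: a0@(1,1):NW a1@(1,1):SW a2@(3,2):SE a3@(3,0):SE a4@(0,2):S a5@(2,1):SE a6@(2,3):SE
t=2: a0@(0,0):NW a1@(2,0):SW a2@(0,3):SE a3@(0,1):SE a4@(1,2):S a5@(3,2):SE a6@(3,0):SE
t=3: a0@(1,1):SE a1@(3,3):SW a2@(1,0):SE a3@(1,2):SE a4@(2,3):SE a5@(0,3):SE a6@(0,1):SE
t=4: a0@(2,2):SE a1@(0,0):SE a2@(2,1):SE a3@(2,3):SE a4@(3,0):SE a5@(1,0):SE a6@(1,2):SE
t=5: a0@(3,3):SE a1@(1,1):SE a2@(3,2):SE a3@(3,0):SE a4@(0,1):SE a5@(2,1):SE a6@(2,3):SE
t=6: a0@(0,0):SE a1@(2,2):SE a2@(0,3):SE a3@(0,1):SE a4@(1,2):SE a5@(3,2):SE a6@(3,0):SE

(3, 0)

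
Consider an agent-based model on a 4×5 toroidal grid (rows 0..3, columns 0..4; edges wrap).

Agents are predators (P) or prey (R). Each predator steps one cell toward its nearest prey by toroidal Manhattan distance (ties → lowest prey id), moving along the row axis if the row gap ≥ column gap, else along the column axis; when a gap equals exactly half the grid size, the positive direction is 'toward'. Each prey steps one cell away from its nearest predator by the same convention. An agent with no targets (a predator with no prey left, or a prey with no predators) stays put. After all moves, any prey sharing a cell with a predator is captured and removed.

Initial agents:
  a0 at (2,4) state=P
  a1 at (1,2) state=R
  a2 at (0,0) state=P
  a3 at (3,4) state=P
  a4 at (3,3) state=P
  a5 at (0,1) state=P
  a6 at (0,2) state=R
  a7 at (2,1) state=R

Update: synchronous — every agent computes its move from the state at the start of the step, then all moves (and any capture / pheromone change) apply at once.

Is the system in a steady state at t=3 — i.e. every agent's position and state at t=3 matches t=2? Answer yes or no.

yes

t=1: a0@(2,0):P a1@(2,2):R a2@(0,1):P a3@(3,3):P a4@(0,3):P a5@(0,2):P a7@(2,2):R
t=2: a0@(2,1):P a2@(1,1):P a3@(2,3):P a4@(1,3):P a5@(1,2):P
t=3: (unchanged — steady state)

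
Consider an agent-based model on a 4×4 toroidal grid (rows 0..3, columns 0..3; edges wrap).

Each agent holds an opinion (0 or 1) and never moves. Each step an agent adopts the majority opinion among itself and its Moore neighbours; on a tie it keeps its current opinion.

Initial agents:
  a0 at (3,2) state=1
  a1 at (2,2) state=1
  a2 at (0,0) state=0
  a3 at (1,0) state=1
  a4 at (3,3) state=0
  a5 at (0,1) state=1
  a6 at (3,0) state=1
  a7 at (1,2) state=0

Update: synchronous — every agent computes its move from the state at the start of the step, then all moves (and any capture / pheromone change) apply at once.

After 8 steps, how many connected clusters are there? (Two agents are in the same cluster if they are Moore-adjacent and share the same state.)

1

t=1: a0@(3,2):1 a1@(2,2):1 a2@(0,0):1 a3@(1,0):1 a4@(3,3):1 a5@(0,1):1 a6@(3,0):1 a7@(1,2):1
t=2: (unchanged — steady state)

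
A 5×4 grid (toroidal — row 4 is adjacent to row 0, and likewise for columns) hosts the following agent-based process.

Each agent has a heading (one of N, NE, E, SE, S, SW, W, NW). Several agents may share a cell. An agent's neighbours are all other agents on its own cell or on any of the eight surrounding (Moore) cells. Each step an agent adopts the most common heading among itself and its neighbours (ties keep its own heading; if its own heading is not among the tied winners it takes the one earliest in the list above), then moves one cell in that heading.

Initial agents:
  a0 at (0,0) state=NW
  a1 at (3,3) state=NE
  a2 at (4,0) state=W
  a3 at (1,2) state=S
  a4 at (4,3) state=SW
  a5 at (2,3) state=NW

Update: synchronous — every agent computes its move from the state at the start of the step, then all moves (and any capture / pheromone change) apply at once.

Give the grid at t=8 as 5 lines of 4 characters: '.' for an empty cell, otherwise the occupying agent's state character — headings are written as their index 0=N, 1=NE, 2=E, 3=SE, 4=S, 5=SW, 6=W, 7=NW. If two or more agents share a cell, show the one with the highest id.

...1
....
7...
7..7
...7

t=1: a0@(4,3):NW a1@(2,0):NE a2@(4,3):W a3@(2,2):S a4@(0,2):SW a5@(1,2):NW
t=2: a0@(3,2):NW a1@(1,1):NE a2@(4,2):W a3@(3,2):S a4@(4,1):NW a5@(0,1):NW
t=3: a0@(2,1):NW a1@(0,2):NE a2@(3,1):NW a3@(2,1):NW a4@(3,0):NW a5@(4,0):NW
t=4: a0@(1,0):NW a1@(4,3):NE a2@(2,0):NW a3@(1,0):NW a4@(2,3):NW a5@(3,3):NW
t=5: a0@(0,3):NW a1@(3,0):NE a2@(1,3):NW a3@(0,3):NW a4@(1,2):NW a5@(2,2):NW
t=6: a0@(4,2):NW a1@(2,1):NE a2@(0,2):NW a3@(4,2):NW a4@(0,1):NW a5@(1,1):NW
t=7: a0@(3,1):NW a1@(1,2):NE a2@(4,1):NW a3@(3,1):NW a4@(4,0):NW a5@(0,0):NW
t=8: a0@(2,0):NW a1@(0,3):NE a2@(3,0):NW a3@(2,0):NW a4@(3,3):NW a5@(4,3):NW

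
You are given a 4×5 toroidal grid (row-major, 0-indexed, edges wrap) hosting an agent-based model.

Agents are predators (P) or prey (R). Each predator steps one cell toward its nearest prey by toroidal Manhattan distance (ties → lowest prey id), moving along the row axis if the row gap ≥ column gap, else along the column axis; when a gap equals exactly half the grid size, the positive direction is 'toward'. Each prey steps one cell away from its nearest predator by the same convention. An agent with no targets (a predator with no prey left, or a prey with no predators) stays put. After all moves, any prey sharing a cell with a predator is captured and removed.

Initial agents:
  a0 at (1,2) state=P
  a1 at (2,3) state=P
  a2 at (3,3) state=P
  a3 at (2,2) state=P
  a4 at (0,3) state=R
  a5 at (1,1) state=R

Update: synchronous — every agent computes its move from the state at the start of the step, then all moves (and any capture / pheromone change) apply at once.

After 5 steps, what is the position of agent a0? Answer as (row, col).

(3, 4)

t=1: a0@(1,1):P a1@(3,3):P a2@(0,3):P a3@(1,2):P a4@(1,3):R a5@(1,0):R
t=2: a0@(1,0):P a1@(0,3):P a2@(1,3):P a3@(1,3):P a4@(2,3):R a5@(1,4):R
t=3: a0@(1,4):P a1@(1,3):P a2@(2,3):P a3@(2,3):P a4@(3,3):R
t=4: a0@(2,4):P a1@(2,3):P a2@(3,3):P a3@(3,3):P a4@(0,3):R
t=5: a0@(3,4):P a1@(3,3):P a2@(0,3):P a3@(0,3):P a4@(1,3):R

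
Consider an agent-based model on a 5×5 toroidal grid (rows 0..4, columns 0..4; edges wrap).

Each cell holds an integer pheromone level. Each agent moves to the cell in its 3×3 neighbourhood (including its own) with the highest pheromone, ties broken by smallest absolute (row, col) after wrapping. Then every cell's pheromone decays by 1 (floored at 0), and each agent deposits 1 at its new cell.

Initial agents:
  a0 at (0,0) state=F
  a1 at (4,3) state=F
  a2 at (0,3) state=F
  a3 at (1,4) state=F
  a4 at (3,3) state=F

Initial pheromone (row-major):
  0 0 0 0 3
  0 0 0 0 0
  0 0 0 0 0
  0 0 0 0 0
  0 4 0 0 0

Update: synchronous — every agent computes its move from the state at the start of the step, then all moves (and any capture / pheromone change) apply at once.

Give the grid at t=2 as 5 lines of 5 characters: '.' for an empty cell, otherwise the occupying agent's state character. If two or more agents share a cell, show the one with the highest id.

t=1: a0@(4,1) a1@(0,4) a2@(0,4) a3@(0,4) a4@(2,2) | pheromone: 0 0 0 0 5 / 0 0 0 0 0 / 0 0 1 0 0 / 0 0 0 0 0 / 0 4 0 0 0
t=2: a0@(4,1) a1@(0,4) a2@(0,4) a3@(0,4) a4@(2,2) | pheromone: 0 0 0 0 7 / 0 0 0 0 0 / 0 0 1 0 0 / 0 0 0 0 0 / 0 4 0 0 0

....F
.....
..F..
.....
.F...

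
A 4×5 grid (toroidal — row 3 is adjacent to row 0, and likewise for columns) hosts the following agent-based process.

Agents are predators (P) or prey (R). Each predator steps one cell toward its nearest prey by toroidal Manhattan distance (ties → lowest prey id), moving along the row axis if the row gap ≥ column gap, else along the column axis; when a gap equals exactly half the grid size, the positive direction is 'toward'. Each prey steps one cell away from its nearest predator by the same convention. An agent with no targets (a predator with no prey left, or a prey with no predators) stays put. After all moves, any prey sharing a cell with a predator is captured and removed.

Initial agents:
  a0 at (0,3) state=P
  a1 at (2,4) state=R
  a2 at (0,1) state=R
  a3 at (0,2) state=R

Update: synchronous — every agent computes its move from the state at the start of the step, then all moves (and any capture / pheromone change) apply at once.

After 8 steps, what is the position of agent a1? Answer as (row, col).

t=1: a0@(0,2):P a1@(1,4):R a2@(0,0):R a3@(0,1):R
t=2: a0@(0,1):P a1@(1,0):R a2@(0,4):R a3@(0,0):R
t=3: a0@(0,0):P a1@(2,0):R a2@(0,3):R a3@(0,4):R
t=4: a0@(0,4):P a1@(1,0):R a2@(0,2):R a3@(0,3):R
t=5: a0@(0,3):P a1@(2,0):R a2@(0,1):R a3@(0,2):R
t=6: a0@(0,2):P a1@(1,0):R a2@(0,0):R a3@(0,1):R
t=7: a0@(0,1):P a1@(1,4):R a2@(0,4):R a3@(0,0):R
t=8: a0@(0,0):P a1@(1,3):R a2@(0,3):R a3@(0,4):R

(1, 3)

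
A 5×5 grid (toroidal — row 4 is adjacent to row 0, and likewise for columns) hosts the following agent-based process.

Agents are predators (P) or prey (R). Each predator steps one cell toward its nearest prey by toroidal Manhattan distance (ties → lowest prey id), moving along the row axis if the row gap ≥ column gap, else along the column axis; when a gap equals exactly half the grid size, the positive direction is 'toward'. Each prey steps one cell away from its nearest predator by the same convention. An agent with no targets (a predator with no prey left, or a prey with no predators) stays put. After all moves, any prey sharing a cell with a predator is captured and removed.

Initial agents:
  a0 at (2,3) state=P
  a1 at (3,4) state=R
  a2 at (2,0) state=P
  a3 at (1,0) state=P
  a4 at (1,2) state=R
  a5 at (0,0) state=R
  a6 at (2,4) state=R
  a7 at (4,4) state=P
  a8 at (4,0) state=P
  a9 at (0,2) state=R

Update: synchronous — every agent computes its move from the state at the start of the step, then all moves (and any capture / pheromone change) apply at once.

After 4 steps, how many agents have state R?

t=1: a0@(2,4):P a2@(2,4):P a3@(0,0):P a4@(0,2):R a5@(4,0):R a6@(2,0):R a7@(3,4):P a8@(0,0):P a9@(4,2):R
t=2: a0@(2,0):P a2@(2,0):P a3@(4,0):P a4@(0,3):R a5@(3,0):R a6@(2,1):R a7@(4,4):P a8@(4,0):P a9@(4,3):R
t=3: a0@(3,0):P a2@(3,0):P a3@(3,0):P a4@(1,3):R a5@(4,0):R a6@(2,2):R a7@(4,3):P a8@(3,0):P a9@(4,2):R
t=4: a0@(4,0):P a2@(4,0):P a3@(4,0):P a4@(2,3):R a5@(0,0):R a6@(2,3):R a7@(4,2):P a8@(4,0):P a9@(4,1):R

4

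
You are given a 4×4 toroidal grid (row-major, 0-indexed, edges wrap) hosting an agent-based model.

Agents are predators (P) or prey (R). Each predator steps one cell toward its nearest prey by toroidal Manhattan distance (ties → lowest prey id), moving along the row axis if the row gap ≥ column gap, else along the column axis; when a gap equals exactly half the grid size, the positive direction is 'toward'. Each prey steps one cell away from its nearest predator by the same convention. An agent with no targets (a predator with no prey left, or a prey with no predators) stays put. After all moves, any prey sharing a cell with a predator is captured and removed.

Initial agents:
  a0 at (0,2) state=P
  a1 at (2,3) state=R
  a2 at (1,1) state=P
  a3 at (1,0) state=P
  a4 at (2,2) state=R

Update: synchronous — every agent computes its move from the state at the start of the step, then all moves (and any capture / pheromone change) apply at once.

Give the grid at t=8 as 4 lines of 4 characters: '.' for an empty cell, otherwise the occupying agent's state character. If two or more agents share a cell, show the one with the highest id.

t=1: a0@(1,2):P a1@(3,3):R a2@(2,1):P a3@(2,0):P
t=2: a0@(2,2):P a1@(0,3):R a2@(2,2):P a3@(3,0):P
t=3: a0@(3,2):P a1@(1,3):R a2@(3,2):P a3@(0,0):P
t=4: a0@(0,2):P a1@(2,3):R a2@(0,2):P a3@(1,0):P
t=5: a0@(1,2):P a1@(3,3):R a2@(1,2):P a3@(2,0):P
t=6: a0@(2,2):P a1@(0,3):R a2@(2,2):P a3@(3,0):P
t=7: a0@(3,2):P a1@(1,3):R a2@(3,2):P a3@(0,0):P
t=8: a0@(0,2):P a1@(2,3):R a2@(0,2):P a3@(1,0):P

..P.
P...
...R
....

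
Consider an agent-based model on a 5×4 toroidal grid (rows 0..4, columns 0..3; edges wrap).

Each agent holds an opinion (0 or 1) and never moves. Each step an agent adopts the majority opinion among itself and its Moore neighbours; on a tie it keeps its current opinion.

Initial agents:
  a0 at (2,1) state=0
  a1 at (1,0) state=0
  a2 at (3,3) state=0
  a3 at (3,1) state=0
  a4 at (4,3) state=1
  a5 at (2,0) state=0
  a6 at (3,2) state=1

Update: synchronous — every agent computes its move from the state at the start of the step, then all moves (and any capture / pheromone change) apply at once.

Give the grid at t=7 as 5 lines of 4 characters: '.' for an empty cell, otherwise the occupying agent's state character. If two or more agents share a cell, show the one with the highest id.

t=1: a0@(2,1):0 a1@(1,0):0 a2@(3,3):0 a3@(3,1):0 a4@(4,3):1 a5@(2,0):0 a6@(3,2):0
t=2: a0@(2,1):0 a1@(1,0):0 a2@(3,3):0 a3@(3,1):0 a4@(4,3):0 a5@(2,0):0 a6@(3,2):0
t=3: (unchanged — steady state)

....
0...
00..
.000
...0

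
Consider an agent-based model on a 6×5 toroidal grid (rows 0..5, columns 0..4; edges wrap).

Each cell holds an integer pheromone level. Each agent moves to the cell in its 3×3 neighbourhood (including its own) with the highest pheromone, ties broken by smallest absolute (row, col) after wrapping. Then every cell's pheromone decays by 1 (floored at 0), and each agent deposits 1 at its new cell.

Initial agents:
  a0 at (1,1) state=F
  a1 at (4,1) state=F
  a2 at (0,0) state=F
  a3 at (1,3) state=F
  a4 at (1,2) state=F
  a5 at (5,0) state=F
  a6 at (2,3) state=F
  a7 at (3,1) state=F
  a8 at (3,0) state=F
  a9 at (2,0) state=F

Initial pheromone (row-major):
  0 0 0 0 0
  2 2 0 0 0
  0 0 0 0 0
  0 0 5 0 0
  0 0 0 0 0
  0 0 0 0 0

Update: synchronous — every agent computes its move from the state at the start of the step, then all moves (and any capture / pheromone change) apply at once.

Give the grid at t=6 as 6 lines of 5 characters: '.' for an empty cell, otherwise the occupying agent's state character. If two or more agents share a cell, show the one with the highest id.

t=1: a0@(1,0) a1@(3,2) a2@(1,0) a3@(0,2) a4@(1,1) a5@(0,0) a6@(3,2) a7@(3,2) a8@(2,0) a9@(1,0) | pheromone: 1 0 1 0 0 / 4 2 0 0 0 / 1 0 0 0 0 / 0 0 7 0 0 / 0 0 0 0 0 / 0 0 0 0 0
t=2: a0@(1,0) a1@(3,2) a2@(1,0) a3@(1,1) a4@(1,0) a5@(1,0) a6@(3,2) a7@(3,2) a8@(1,0) a9@(1,0) | pheromone: 0 0 0 0 0 / 9 2 0 0 0 / 0 0 0 0 0 / 0 0 9 0 0 / 0 0 0 0 0 / 0 0 0 0 0
t=3: a0@(1,0) a1@(3,2) a2@(1,0) a3@(1,0) a4@(1,0) a5@(1,0) a6@(3,2) a7@(3,2) a8@(1,0) a9@(1,0) | pheromone: 0 0 0 0 0 / 15 1 0 0 0 / 0 0 0 0 0 / 0 0 11 0 0 / 0 0 0 0 0 / 0 0 0 0 0
t=4: a0@(1,0) a1@(3,2) a2@(1,0) a3@(1,0) a4@(1,0) a5@(1,0) a6@(3,2) a7@(3,2) a8@(1,0) a9@(1,0) | pheromone: 0 0 0 0 0 / 21 0 0 0 0 / 0 0 0 0 0 / 0 0 13 0 0 / 0 0 0 0 0 / 0 0 0 0 0
t=5: a0@(1,0) a1@(3,2) a2@(1,0) a3@(1,0) a4@(1,0) a5@(1,0) a6@(3,2) a7@(3,2) a8@(1,0) a9@(1,0) | pheromone: 0 0 0 0 0 / 27 0 0 0 0 / 0 0 0 0 0 / 0 0 15 0 0 / 0 0 0 0 0 / 0 0 0 0 0
t=6: a0@(1,0) a1@(3,2) a2@(1,0) a3@(1,0) a4@(1,0) a5@(1,0) a6@(3,2) a7@(3,2) a8@(1,0) a9@(1,0) | pheromone: 0 0 0 0 0 / 33 0 0 0 0 / 0 0 0 0 0 / 0 0 17 0 0 / 0 0 0 0 0 / 0 0 0 0 0

.....
F....
.....
..F..
.....
.....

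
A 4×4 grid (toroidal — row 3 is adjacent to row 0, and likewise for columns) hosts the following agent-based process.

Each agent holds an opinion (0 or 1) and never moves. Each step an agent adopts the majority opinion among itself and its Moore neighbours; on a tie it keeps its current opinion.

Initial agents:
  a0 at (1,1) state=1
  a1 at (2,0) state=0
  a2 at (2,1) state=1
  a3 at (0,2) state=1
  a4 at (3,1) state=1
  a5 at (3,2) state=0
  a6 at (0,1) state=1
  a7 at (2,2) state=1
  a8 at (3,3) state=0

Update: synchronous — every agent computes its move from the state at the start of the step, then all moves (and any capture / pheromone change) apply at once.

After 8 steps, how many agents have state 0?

0

t=1: a0@(1,1):1 a1@(2,0):1 a2@(2,1):1 a3@(0,2):1 a4@(3,1):1 a5@(3,2):1 a6@(0,1):1 a7@(2,2):1 a8@(3,3):0
t=2: a0@(1,1):1 a1@(2,0):1 a2@(2,1):1 a3@(0,2):1 a4@(3,1):1 a5@(3,2):1 a6@(0,1):1 a7@(2,2):1 a8@(3,3):1
t=3: (unchanged — steady state)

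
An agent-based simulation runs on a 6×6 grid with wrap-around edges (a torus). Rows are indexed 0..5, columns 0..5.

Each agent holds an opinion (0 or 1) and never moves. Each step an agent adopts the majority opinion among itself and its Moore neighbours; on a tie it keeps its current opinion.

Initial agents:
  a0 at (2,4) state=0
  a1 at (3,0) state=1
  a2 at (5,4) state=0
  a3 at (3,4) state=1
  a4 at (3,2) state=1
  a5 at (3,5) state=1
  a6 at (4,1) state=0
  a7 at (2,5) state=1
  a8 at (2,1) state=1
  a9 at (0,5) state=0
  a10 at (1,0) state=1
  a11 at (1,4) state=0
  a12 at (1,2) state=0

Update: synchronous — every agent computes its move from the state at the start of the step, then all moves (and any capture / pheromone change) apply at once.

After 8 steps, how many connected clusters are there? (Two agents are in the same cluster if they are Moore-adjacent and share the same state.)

3

t=1: a0@(2,4):1 a1@(3,0):1 a2@(5,4):0 a3@(3,4):1 a4@(3,2):1 a5@(3,5):1 a6@(4,1):1 a7@(2,5):1 a8@(2,1):1 a9@(0,5):0 a10@(1,0):1 a11@(1,4):0 a12@(1,2):0
t=2: (unchanged — steady state)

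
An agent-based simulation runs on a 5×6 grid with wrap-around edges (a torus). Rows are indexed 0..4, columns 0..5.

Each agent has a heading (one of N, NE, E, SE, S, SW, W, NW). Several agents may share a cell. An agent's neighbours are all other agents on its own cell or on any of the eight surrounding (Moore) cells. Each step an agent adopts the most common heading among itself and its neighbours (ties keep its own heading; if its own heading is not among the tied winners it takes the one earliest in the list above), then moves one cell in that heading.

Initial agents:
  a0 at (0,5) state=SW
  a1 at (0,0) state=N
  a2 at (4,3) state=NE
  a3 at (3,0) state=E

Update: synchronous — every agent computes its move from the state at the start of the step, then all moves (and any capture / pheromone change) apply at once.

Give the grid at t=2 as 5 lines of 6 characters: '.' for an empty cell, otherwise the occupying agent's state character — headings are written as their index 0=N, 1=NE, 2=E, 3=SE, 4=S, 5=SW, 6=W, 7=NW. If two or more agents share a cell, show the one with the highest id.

t=1: a0@(1,4):SW a1@(4,0):N a2@(3,4):NE a3@(3,1):E
t=2: a0@(2,3):SW a1@(3,0):N a2@(2,5):NE a3@(3,2):E

......
......
...5.1
0.2...
......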